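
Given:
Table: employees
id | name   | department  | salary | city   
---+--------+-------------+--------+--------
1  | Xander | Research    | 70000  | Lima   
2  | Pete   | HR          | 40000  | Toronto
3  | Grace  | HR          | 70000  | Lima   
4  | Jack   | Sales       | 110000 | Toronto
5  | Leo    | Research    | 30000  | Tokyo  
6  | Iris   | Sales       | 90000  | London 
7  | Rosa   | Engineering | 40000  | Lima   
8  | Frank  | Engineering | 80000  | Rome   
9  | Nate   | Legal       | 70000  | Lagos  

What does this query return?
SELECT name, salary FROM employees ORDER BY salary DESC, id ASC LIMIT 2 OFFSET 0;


Sort by salary DESC (id ASC tiebreak), then skip 0 and take 2
Rows 1 through 2

2 rows:
Jack, 110000
Iris, 90000


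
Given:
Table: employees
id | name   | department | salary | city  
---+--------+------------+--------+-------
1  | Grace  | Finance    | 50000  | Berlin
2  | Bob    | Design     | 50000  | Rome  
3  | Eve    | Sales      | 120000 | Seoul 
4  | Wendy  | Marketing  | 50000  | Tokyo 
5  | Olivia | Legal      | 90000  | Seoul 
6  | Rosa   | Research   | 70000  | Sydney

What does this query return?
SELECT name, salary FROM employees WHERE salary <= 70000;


Filtering: salary <= 70000
Matching: 4 rows

4 rows:
Grace, 50000
Bob, 50000
Wendy, 50000
Rosa, 70000


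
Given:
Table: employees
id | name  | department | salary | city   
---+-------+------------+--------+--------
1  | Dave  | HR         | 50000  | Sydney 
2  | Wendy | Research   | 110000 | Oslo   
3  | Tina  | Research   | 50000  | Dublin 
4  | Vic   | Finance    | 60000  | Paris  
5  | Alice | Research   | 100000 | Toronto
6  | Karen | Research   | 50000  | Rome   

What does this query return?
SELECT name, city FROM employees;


Projecting columns: name, city

6 rows:
Dave, Sydney
Wendy, Oslo
Tina, Dublin
Vic, Paris
Alice, Toronto
Karen, Rome


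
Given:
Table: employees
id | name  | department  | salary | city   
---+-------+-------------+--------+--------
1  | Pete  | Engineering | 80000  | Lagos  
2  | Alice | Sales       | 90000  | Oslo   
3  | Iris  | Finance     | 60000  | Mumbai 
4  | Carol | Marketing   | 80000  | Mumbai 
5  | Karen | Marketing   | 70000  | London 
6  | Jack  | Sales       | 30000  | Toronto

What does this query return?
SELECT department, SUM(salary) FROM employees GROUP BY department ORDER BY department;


Summing salary within each department:
  Engineering: 80000 = 80000
  Finance: 60000 = 60000
  Marketing: 80000 + 70000 = 150000
  Sales: 90000 + 30000 = 120000


4 groups:
Engineering, 80000
Finance, 60000
Marketing, 150000
Sales, 120000


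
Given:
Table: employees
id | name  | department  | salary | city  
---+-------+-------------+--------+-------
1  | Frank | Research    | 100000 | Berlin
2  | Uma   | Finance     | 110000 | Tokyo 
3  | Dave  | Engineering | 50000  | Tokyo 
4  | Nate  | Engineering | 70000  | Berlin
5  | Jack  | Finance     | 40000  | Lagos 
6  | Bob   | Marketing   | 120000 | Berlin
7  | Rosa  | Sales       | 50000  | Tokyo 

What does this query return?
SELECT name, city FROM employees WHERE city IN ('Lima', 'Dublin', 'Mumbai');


Filtering: city IN ('Lima', 'Dublin', 'Mumbai')
Matching: 0 rows

Empty result set (0 rows)


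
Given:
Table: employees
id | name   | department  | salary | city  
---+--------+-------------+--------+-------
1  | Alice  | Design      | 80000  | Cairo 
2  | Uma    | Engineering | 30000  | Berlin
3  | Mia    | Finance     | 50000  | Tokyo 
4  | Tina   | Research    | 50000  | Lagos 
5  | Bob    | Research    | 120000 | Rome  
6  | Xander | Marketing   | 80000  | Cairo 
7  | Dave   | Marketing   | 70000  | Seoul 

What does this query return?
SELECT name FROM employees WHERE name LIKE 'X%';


LIKE 'X%' matches names starting with 'X'
Matching: 1

1 rows:
Xander


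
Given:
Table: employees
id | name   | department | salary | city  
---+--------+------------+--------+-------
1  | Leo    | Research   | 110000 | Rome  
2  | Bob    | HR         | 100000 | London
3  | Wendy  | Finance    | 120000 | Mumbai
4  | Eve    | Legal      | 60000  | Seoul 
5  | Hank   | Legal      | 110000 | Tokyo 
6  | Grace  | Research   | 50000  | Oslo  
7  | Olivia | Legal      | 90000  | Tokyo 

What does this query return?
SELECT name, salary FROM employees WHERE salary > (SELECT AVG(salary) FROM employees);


Subquery: AVG(salary) = 91428.57
Filtering: salary > 91428.57
  Leo (110000) -> MATCH
  Bob (100000) -> MATCH
  Wendy (120000) -> MATCH
  Hank (110000) -> MATCH


4 rows:
Leo, 110000
Bob, 100000
Wendy, 120000
Hank, 110000


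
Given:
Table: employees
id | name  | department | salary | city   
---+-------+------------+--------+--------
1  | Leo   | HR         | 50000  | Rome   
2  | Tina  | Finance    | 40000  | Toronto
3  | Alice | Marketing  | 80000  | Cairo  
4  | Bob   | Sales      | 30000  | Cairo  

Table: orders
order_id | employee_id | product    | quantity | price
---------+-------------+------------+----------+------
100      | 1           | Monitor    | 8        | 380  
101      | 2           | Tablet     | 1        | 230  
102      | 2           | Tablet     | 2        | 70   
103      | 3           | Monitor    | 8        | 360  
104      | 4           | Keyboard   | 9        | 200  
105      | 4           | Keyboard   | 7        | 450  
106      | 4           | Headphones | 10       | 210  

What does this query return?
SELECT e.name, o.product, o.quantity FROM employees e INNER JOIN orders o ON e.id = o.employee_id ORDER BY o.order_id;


Joining employees.id = orders.employee_id:
  employee Leo (id=1) -> order Monitor
  employee Tina (id=2) -> order Tablet
  employee Tina (id=2) -> order Tablet
  employee Alice (id=3) -> order Monitor
  employee Bob (id=4) -> order Keyboard
  employee Bob (id=4) -> order Keyboard
  employee Bob (id=4) -> order Headphones


7 rows:
Leo, Monitor, 8
Tina, Tablet, 1
Tina, Tablet, 2
Alice, Monitor, 8
Bob, Keyboard, 9
Bob, Keyboard, 7
Bob, Headphones, 10


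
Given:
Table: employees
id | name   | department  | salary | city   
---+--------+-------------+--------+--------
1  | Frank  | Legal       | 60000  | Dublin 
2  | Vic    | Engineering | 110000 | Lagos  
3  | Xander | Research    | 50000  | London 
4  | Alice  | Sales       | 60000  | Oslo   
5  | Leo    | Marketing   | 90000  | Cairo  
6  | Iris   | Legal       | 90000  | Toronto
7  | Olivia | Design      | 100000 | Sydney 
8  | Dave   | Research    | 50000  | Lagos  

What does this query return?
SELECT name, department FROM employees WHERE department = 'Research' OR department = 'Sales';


Filtering: department = 'Research' OR 'Sales'
Matching: 3 rows

3 rows:
Xander, Research
Alice, Sales
Dave, Research


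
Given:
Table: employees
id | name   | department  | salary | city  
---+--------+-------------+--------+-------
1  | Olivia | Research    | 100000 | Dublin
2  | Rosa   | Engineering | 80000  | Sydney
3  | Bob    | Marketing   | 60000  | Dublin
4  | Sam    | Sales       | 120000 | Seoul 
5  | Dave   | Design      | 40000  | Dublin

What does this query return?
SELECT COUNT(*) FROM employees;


COUNT(*) counts all rows

5


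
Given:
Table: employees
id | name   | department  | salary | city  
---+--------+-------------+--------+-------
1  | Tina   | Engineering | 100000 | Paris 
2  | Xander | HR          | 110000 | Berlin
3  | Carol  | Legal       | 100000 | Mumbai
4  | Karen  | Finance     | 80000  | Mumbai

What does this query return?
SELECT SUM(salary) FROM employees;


SUM(salary) = 100000 + 110000 + 100000 + 80000 = 390000

390000


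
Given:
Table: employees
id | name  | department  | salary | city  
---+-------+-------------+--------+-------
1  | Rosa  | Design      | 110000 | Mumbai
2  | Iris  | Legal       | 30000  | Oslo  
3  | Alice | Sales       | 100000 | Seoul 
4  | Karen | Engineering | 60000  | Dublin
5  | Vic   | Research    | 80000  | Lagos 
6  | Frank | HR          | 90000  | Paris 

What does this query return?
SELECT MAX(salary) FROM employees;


Salaries: 110000, 30000, 100000, 60000, 80000, 90000
MAX = 110000

110000


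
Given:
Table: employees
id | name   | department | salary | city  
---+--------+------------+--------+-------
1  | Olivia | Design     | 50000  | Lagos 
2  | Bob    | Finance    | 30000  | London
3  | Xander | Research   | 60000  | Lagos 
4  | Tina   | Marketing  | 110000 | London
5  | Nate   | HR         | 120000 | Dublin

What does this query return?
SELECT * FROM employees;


SELECT * returns all 5 rows with all columns

5 rows:
1, Olivia, Design, 50000, Lagos
2, Bob, Finance, 30000, London
3, Xander, Research, 60000, Lagos
4, Tina, Marketing, 110000, London
5, Nate, HR, 120000, Dublin


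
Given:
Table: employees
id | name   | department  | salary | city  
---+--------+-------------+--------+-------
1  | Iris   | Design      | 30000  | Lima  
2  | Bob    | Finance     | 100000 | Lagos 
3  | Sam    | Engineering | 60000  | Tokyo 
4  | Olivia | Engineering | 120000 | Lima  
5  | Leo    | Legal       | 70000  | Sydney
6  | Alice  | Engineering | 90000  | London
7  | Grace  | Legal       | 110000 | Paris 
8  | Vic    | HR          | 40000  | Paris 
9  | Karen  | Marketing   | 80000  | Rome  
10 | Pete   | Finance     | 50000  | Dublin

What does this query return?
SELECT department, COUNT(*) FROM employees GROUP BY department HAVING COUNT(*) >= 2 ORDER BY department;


Groups with count >= 2:
  Engineering: 3 -> PASS
  Finance: 2 -> PASS
  Legal: 2 -> PASS
  Design: 1 -> filtered out
  HR: 1 -> filtered out
  Marketing: 1 -> filtered out


3 groups:
Engineering, 3
Finance, 2
Legal, 2


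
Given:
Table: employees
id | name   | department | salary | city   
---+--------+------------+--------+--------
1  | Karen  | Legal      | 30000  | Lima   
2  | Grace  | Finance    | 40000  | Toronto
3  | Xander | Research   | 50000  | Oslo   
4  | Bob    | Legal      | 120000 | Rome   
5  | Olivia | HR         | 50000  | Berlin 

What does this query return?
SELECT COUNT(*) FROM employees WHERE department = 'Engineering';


Counting rows where department = 'Engineering'


0


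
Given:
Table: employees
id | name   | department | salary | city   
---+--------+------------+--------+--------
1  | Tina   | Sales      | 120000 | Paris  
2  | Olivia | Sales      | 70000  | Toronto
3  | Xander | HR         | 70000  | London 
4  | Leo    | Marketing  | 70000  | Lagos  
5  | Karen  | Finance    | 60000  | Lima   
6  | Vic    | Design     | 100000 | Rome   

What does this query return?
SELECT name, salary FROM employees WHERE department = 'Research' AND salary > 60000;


Filtering: department = 'Research' AND salary > 60000
Matching: 0 rows

Empty result set (0 rows)


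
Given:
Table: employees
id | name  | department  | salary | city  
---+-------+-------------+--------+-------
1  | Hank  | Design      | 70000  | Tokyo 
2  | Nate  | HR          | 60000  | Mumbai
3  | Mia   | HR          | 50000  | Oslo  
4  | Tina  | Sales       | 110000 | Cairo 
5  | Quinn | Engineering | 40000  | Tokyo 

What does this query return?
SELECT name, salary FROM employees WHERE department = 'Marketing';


Filtering: department = 'Marketing'
Matching rows: 0

Empty result set (0 rows)


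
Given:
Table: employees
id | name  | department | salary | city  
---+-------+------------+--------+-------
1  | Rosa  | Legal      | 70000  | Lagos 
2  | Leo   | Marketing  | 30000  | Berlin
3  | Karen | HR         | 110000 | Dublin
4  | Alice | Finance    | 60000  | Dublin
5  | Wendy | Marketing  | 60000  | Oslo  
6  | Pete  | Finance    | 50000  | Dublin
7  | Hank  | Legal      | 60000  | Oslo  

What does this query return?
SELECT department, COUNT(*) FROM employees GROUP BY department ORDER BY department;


Assigning each row to its department group:
  Rosa -> Legal
  Leo -> Marketing
  Karen -> HR
  Alice -> Finance
  Wendy -> Marketing
  Pete -> Finance
  Hank -> Legal


4 groups:
Finance, 2
HR, 1
Legal, 2
Marketing, 2


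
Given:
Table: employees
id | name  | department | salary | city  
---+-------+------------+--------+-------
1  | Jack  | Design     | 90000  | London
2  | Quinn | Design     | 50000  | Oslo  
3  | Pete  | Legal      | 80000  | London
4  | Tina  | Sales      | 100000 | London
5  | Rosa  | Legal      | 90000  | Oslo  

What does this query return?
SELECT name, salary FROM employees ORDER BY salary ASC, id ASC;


Sorting by salary ASC, then id ASC for ties

5 rows:
Quinn, 50000
Pete, 80000
Jack, 90000
Rosa, 90000
Tina, 100000


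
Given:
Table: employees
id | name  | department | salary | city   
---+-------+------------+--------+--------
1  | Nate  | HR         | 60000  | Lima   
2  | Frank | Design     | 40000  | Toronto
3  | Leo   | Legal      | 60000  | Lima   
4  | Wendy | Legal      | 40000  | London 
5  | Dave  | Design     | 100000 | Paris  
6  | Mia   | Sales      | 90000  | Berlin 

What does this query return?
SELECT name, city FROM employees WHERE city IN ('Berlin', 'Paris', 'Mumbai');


Filtering: city IN ('Berlin', 'Paris', 'Mumbai')
Matching: 2 rows

2 rows:
Dave, Paris
Mia, Berlin


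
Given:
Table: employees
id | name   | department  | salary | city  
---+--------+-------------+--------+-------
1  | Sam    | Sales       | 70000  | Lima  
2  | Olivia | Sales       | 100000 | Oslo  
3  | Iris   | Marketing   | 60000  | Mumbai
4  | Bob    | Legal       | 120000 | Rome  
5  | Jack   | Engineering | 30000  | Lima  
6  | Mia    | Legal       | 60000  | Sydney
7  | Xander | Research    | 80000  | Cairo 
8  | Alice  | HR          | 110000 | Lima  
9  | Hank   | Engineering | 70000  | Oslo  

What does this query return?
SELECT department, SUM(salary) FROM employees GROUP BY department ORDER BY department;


Summing salary within each department:
  Engineering: 30000 + 70000 = 100000
  HR: 110000 = 110000
  Legal: 120000 + 60000 = 180000
  Marketing: 60000 = 60000
  Research: 80000 = 80000
  Sales: 70000 + 100000 = 170000


6 groups:
Engineering, 100000
HR, 110000
Legal, 180000
Marketing, 60000
Research, 80000
Sales, 170000


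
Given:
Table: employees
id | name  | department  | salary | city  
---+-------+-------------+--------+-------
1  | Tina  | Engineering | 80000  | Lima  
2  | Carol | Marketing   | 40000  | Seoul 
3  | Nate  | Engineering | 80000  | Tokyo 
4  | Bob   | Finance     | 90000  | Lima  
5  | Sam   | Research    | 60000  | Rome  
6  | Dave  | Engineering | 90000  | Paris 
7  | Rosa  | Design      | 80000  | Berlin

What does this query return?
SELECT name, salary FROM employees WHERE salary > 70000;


Filtering: salary > 70000
Matching: 5 rows

5 rows:
Tina, 80000
Nate, 80000
Bob, 90000
Dave, 90000
Rosa, 80000


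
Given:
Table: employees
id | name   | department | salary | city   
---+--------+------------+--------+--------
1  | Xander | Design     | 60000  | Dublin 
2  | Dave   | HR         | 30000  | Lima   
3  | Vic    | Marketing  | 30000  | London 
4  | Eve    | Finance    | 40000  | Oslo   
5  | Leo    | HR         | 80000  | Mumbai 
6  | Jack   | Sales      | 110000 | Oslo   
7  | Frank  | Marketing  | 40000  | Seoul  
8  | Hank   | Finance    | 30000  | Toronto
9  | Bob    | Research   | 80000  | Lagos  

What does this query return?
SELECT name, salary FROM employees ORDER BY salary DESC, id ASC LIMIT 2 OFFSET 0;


Sort by salary DESC (id ASC tiebreak), then skip 0 and take 2
Rows 1 through 2

2 rows:
Jack, 110000
Leo, 80000


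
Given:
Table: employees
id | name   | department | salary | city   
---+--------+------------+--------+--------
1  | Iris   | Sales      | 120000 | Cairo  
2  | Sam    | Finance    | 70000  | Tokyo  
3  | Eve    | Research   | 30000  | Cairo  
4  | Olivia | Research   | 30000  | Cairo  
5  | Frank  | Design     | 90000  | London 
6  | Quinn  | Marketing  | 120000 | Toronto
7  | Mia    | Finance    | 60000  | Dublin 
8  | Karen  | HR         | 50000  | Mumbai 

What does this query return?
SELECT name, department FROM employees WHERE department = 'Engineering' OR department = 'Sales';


Filtering: department = 'Engineering' OR 'Sales'
Matching: 1 rows

1 rows:
Iris, Sales


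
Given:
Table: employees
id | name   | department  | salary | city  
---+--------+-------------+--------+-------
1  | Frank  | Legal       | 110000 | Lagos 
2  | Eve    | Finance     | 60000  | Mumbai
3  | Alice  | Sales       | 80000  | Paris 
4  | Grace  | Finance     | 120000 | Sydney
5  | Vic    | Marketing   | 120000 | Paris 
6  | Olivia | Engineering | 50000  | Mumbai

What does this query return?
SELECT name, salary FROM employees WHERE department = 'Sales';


Filtering: department = 'Sales'
Matching rows: 1

1 rows:
Alice, 80000


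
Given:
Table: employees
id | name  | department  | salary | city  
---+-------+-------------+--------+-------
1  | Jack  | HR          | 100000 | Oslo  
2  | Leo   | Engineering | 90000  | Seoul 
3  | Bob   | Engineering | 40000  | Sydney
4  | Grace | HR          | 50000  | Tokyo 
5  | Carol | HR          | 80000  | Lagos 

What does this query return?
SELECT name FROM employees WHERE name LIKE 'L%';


LIKE 'L%' matches names starting with 'L'
Matching: 1

1 rows:
Leo


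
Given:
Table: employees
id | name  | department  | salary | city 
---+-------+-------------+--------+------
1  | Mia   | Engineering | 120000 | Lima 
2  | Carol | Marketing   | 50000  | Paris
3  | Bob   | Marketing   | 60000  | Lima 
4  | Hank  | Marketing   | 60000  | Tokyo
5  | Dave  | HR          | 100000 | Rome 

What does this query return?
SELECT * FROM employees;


SELECT * returns all 5 rows with all columns

5 rows:
1, Mia, Engineering, 120000, Lima
2, Carol, Marketing, 50000, Paris
3, Bob, Marketing, 60000, Lima
4, Hank, Marketing, 60000, Tokyo
5, Dave, HR, 100000, Rome


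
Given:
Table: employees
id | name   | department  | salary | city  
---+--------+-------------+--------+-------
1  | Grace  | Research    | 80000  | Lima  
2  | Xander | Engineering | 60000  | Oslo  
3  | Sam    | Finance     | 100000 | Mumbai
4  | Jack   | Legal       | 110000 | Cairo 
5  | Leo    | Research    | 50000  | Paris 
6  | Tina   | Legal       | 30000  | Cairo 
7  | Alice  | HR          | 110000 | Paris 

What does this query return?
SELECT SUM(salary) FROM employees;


SUM(salary) = 80000 + 60000 + 100000 + 110000 + 50000 + 30000 + 110000 = 540000

540000


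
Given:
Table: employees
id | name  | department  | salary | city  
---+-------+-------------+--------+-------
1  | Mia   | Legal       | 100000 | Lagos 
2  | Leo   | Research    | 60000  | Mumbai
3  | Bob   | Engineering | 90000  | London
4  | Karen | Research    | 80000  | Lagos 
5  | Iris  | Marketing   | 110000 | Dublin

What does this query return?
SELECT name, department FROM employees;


Projecting columns: name, department

5 rows:
Mia, Legal
Leo, Research
Bob, Engineering
Karen, Research
Iris, Marketing


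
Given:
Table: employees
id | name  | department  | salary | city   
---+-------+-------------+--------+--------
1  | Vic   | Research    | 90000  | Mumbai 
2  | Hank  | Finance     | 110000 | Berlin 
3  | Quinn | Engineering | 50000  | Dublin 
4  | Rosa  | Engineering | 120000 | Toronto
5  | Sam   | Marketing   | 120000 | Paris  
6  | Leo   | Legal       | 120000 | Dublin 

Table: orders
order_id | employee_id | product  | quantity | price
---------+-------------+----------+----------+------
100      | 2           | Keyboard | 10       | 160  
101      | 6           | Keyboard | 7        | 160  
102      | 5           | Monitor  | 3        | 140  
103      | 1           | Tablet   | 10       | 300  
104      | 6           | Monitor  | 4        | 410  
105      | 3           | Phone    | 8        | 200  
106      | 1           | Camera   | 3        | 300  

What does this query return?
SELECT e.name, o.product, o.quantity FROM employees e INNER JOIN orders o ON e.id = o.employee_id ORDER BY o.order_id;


Joining employees.id = orders.employee_id:
  employee Hank (id=2) -> order Keyboard
  employee Leo (id=6) -> order Keyboard
  employee Sam (id=5) -> order Monitor
  employee Vic (id=1) -> order Tablet
  employee Leo (id=6) -> order Monitor
  employee Quinn (id=3) -> order Phone
  employee Vic (id=1) -> order Camera


7 rows:
Hank, Keyboard, 10
Leo, Keyboard, 7
Sam, Monitor, 3
Vic, Tablet, 10
Leo, Monitor, 4
Quinn, Phone, 8
Vic, Camera, 3


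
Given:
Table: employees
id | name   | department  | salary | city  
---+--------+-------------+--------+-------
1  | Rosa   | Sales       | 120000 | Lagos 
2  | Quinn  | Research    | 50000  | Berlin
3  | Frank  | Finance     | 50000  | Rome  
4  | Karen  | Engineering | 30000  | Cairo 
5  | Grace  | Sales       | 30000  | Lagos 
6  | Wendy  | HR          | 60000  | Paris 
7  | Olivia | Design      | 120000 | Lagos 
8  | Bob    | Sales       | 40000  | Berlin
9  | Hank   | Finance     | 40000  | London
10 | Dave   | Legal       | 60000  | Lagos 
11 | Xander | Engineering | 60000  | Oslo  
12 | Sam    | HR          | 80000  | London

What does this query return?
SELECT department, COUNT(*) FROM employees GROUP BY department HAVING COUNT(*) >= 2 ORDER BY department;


Groups with count >= 2:
  Engineering: 2 -> PASS
  Finance: 2 -> PASS
  HR: 2 -> PASS
  Sales: 3 -> PASS
  Design: 1 -> filtered out
  Legal: 1 -> filtered out
  Research: 1 -> filtered out


4 groups:
Engineering, 2
Finance, 2
HR, 2
Sales, 3


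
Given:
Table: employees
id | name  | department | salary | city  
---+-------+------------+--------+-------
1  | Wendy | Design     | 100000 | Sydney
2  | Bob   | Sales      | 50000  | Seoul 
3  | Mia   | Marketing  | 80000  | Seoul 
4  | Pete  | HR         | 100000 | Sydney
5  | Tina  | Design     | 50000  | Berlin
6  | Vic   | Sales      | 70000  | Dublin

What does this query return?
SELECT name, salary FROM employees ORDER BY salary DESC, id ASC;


Sorting by salary DESC, then id ASC for ties

6 rows:
Wendy, 100000
Pete, 100000
Mia, 80000
Vic, 70000
Bob, 50000
Tina, 50000


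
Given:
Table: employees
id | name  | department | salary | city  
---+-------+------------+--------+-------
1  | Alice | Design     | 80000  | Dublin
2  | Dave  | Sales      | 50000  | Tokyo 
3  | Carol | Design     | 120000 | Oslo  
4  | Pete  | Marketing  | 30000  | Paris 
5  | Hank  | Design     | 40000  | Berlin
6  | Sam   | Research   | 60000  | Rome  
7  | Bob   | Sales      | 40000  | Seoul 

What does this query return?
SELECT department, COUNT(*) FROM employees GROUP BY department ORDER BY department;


Assigning each row to its department group:
  Alice -> Design
  Dave -> Sales
  Carol -> Design
  Pete -> Marketing
  Hank -> Design
  Sam -> Research
  Bob -> Sales


4 groups:
Design, 3
Marketing, 1
Research, 1
Sales, 2


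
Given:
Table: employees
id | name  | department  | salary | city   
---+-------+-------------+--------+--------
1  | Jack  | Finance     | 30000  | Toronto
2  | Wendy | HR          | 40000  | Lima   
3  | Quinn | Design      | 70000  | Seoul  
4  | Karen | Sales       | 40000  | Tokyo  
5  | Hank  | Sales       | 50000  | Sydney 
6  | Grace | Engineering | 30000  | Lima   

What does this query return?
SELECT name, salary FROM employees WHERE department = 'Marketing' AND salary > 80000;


Filtering: department = 'Marketing' AND salary > 80000
Matching: 0 rows

Empty result set (0 rows)


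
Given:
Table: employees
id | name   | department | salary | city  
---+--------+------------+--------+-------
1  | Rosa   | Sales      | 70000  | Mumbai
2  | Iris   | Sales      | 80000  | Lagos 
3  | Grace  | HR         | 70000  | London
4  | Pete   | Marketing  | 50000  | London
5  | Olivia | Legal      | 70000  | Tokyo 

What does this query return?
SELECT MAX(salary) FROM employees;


Salaries: 70000, 80000, 70000, 50000, 70000
MAX = 80000

80000


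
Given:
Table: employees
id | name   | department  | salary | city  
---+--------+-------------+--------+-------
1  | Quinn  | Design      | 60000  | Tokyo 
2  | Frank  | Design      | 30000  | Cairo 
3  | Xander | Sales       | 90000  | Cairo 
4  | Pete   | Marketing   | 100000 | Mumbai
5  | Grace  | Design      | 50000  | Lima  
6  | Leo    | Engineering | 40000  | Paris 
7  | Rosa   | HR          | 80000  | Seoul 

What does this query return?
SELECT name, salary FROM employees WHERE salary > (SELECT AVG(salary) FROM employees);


Subquery: AVG(salary) = 64285.71
Filtering: salary > 64285.71
  Xander (90000) -> MATCH
  Pete (100000) -> MATCH
  Rosa (80000) -> MATCH


3 rows:
Xander, 90000
Pete, 100000
Rosa, 80000


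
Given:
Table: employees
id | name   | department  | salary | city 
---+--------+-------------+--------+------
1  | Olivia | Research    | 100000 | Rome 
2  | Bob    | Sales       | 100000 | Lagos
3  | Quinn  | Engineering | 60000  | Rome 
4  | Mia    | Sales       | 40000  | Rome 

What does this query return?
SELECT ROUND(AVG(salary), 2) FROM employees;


SUM(salary) = 300000
COUNT = 4
ROUND(AVG, 2) = ROUND(300000 / 4, 2) = 75000.0

75000.0


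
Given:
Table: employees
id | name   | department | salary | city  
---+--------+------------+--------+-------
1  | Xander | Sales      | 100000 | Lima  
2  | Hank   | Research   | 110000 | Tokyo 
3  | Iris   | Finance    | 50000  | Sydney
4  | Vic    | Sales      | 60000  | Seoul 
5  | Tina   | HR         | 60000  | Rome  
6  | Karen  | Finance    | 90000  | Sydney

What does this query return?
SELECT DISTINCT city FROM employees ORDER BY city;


All 'city' values (row order): Lima, Tokyo, Sydney, Seoul, Rome, Sydney
Removing duplicates leaves 5 unique value(s).

5 values:
Lima
Rome
Seoul
Sydney
Tokyo


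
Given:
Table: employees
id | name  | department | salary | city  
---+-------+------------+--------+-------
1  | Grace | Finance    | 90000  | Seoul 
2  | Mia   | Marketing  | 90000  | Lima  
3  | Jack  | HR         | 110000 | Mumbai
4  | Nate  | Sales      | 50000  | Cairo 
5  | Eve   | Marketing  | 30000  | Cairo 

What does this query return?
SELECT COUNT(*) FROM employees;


COUNT(*) counts all rows

5


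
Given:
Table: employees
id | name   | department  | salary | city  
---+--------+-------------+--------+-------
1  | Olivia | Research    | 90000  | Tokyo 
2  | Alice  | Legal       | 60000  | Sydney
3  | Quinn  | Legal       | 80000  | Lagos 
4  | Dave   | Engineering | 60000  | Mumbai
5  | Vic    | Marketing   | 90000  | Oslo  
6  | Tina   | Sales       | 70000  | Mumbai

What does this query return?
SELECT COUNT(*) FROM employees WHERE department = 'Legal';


Counting rows where department = 'Legal'
  Alice -> MATCH
  Quinn -> MATCH


2


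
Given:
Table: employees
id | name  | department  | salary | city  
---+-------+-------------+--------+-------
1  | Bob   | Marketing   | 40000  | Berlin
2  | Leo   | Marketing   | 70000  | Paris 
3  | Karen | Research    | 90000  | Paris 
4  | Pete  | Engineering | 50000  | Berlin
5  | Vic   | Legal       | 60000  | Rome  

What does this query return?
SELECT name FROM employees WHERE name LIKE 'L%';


LIKE 'L%' matches names starting with 'L'
Matching: 1

1 rows:
Leo


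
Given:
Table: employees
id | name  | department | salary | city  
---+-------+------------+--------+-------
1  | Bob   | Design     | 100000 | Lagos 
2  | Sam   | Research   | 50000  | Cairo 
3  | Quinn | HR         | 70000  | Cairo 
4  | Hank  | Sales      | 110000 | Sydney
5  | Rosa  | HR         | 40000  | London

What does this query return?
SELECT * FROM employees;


SELECT * returns all 5 rows with all columns

5 rows:
1, Bob, Design, 100000, Lagos
2, Sam, Research, 50000, Cairo
3, Quinn, HR, 70000, Cairo
4, Hank, Sales, 110000, Sydney
5, Rosa, HR, 40000, London


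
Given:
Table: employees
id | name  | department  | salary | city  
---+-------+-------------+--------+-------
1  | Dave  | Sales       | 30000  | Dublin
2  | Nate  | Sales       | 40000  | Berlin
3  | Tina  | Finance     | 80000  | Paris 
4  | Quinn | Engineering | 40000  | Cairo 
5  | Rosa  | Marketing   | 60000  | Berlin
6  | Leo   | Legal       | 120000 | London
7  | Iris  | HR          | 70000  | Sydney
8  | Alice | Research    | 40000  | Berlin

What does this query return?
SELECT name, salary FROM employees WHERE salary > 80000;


Filtering: salary > 80000
Matching: 1 rows

1 rows:
Leo, 120000


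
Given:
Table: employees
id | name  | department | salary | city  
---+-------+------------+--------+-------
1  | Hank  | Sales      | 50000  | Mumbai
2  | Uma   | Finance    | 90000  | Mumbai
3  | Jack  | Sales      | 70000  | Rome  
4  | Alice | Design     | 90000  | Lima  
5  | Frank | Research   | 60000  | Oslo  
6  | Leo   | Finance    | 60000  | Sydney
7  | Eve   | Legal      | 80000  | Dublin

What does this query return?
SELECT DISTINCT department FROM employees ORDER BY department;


All 'department' values (row order): Sales, Finance, Sales, Design, Research, Finance, Legal
Removing duplicates leaves 5 unique value(s).

5 values:
Design
Finance
Legal
Research
Sales


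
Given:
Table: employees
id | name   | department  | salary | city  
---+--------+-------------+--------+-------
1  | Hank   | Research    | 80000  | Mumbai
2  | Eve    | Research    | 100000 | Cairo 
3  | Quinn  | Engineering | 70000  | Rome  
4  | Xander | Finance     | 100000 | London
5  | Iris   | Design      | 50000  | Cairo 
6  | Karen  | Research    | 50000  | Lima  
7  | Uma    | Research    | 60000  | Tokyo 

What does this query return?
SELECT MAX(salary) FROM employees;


Salaries: 80000, 100000, 70000, 100000, 50000, 50000, 60000
MAX = 100000

100000


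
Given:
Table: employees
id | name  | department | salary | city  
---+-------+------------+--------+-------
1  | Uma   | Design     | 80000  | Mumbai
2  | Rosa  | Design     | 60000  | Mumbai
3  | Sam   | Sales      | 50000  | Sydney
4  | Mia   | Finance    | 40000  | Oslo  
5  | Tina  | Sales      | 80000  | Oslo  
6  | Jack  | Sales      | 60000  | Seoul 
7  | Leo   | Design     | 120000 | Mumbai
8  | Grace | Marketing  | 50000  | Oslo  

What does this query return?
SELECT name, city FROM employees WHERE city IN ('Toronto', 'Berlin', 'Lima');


Filtering: city IN ('Toronto', 'Berlin', 'Lima')
Matching: 0 rows

Empty result set (0 rows)


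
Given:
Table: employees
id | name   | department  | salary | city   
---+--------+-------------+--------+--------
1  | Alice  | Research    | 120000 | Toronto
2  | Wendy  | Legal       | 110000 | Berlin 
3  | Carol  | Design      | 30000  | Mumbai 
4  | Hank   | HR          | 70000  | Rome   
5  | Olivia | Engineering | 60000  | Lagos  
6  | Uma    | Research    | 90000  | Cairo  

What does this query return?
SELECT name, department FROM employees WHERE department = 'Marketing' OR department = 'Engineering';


Filtering: department = 'Marketing' OR 'Engineering'
Matching: 1 rows

1 rows:
Olivia, Engineering


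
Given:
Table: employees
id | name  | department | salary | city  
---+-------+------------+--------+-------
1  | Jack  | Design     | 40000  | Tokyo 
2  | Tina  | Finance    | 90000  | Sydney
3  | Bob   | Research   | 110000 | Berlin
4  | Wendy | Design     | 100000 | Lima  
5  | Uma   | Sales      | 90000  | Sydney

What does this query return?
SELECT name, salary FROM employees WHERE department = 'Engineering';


Filtering: department = 'Engineering'
Matching rows: 0

Empty result set (0 rows)


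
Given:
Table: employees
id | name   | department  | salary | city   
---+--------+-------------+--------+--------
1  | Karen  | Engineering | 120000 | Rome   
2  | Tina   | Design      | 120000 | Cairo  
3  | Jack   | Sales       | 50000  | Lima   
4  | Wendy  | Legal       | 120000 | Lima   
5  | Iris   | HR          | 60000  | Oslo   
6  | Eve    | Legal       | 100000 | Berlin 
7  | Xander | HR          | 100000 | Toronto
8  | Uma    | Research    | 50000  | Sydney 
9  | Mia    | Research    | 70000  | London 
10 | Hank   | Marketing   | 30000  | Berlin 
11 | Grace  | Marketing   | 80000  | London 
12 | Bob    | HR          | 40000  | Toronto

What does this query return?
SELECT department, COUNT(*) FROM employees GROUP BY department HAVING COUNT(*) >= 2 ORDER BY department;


Groups with count >= 2:
  HR: 3 -> PASS
  Legal: 2 -> PASS
  Marketing: 2 -> PASS
  Research: 2 -> PASS
  Design: 1 -> filtered out
  Engineering: 1 -> filtered out
  Sales: 1 -> filtered out


4 groups:
HR, 3
Legal, 2
Marketing, 2
Research, 2


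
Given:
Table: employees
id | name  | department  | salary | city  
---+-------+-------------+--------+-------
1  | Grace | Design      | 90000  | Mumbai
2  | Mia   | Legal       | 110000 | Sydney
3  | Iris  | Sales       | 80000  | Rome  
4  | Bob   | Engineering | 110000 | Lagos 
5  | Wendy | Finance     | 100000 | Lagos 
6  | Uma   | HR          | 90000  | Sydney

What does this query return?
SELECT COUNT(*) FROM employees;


COUNT(*) counts all rows

6


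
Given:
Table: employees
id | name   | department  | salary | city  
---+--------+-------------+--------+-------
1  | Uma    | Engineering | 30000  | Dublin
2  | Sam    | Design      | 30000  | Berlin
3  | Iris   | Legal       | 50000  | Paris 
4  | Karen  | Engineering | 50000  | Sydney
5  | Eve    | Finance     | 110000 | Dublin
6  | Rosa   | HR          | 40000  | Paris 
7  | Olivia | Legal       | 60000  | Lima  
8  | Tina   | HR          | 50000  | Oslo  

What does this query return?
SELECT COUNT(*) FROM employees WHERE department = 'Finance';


Counting rows where department = 'Finance'
  Eve -> MATCH


1


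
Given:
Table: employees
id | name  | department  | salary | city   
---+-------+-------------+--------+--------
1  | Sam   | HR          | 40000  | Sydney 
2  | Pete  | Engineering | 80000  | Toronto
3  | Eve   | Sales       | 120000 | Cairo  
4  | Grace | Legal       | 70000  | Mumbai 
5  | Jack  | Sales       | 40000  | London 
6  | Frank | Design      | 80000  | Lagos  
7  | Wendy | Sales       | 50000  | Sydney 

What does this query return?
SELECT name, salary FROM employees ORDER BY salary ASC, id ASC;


Sorting by salary ASC, then id ASC for ties

7 rows:
Sam, 40000
Jack, 40000
Wendy, 50000
Grace, 70000
Pete, 80000
Frank, 80000
Eve, 120000


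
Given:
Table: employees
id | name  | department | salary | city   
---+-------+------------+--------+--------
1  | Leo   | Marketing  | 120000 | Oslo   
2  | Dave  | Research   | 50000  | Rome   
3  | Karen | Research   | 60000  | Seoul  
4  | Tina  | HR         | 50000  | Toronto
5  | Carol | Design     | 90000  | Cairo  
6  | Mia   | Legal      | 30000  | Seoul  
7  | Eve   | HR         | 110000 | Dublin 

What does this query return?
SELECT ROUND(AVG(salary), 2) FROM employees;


SUM(salary) = 510000
COUNT = 7
ROUND(AVG, 2) = ROUND(510000 / 7, 2) = 72857.14

72857.14


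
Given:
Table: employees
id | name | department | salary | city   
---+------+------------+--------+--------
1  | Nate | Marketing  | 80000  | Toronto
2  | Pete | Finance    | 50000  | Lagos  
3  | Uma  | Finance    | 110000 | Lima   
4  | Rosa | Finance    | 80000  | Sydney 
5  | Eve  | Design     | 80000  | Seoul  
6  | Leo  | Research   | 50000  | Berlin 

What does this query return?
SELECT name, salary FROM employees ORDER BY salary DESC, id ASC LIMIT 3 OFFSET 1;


Sort by salary DESC (id ASC tiebreak), then skip 1 and take 3
Rows 2 through 4

3 rows:
Nate, 80000
Rosa, 80000
Eve, 80000


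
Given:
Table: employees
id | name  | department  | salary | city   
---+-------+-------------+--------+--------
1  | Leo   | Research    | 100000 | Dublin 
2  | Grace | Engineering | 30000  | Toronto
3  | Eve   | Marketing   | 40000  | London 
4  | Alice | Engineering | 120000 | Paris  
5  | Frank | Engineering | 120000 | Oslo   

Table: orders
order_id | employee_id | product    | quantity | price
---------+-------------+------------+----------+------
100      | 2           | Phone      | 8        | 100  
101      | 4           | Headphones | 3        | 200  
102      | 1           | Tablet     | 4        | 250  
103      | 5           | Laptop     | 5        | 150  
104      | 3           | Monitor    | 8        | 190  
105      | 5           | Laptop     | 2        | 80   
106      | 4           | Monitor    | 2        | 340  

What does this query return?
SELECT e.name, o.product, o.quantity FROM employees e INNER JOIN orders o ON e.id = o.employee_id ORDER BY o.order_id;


Joining employees.id = orders.employee_id:
  employee Grace (id=2) -> order Phone
  employee Alice (id=4) -> order Headphones
  employee Leo (id=1) -> order Tablet
  employee Frank (id=5) -> order Laptop
  employee Eve (id=3) -> order Monitor
  employee Frank (id=5) -> order Laptop
  employee Alice (id=4) -> order Monitor


7 rows:
Grace, Phone, 8
Alice, Headphones, 3
Leo, Tablet, 4
Frank, Laptop, 5
Eve, Monitor, 8
Frank, Laptop, 2
Alice, Monitor, 2


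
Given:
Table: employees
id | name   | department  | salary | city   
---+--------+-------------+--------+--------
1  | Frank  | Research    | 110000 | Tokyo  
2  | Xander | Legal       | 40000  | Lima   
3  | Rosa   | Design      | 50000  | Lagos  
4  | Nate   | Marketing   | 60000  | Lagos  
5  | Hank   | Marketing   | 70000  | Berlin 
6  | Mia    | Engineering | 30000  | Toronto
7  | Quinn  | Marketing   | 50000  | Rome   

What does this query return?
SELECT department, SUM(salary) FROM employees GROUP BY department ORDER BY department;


Summing salary within each department:
  Design: 50000 = 50000
  Engineering: 30000 = 30000
  Legal: 40000 = 40000
  Marketing: 60000 + 70000 + 50000 = 180000
  Research: 110000 = 110000


5 groups:
Design, 50000
Engineering, 30000
Legal, 40000
Marketing, 180000
Research, 110000


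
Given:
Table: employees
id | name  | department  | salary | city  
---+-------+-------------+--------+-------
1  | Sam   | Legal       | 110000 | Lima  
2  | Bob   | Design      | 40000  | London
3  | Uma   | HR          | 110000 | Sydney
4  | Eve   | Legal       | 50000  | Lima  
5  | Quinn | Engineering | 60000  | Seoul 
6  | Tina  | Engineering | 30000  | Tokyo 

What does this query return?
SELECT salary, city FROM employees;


Projecting columns: salary, city

6 rows:
110000, Lima
40000, London
110000, Sydney
50000, Lima
60000, Seoul
30000, Tokyo


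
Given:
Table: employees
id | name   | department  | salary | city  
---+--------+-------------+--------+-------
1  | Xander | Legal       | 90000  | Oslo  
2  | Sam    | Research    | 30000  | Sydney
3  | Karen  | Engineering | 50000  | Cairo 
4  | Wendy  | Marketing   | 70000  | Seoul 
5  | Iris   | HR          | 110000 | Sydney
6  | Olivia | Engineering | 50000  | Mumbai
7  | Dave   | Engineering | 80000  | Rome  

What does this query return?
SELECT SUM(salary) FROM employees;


SUM(salary) = 90000 + 30000 + 50000 + 70000 + 110000 + 50000 + 80000 = 480000

480000


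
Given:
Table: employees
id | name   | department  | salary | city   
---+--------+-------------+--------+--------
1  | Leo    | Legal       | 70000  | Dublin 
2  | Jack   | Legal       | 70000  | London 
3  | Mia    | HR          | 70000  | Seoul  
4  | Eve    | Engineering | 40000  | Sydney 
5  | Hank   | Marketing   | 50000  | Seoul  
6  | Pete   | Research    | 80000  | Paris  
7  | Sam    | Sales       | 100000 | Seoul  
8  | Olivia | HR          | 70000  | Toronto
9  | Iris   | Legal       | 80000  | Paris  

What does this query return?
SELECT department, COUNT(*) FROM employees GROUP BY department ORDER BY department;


Assigning each row to its department group:
  Leo -> Legal
  Jack -> Legal
  Mia -> HR
  Eve -> Engineering
  Hank -> Marketing
  Pete -> Research
  Sam -> Sales
  Olivia -> HR
  Iris -> Legal


6 groups:
Engineering, 1
HR, 2
Legal, 3
Marketing, 1
Research, 1
Sales, 1


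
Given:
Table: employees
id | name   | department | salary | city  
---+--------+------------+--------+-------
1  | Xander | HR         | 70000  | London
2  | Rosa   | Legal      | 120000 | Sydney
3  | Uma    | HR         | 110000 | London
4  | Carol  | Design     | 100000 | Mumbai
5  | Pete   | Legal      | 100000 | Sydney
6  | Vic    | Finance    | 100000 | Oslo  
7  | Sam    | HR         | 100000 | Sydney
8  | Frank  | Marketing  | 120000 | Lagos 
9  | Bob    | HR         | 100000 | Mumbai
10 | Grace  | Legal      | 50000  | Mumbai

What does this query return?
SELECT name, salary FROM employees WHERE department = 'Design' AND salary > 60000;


Filtering: department = 'Design' AND salary > 60000
Matching: 1 rows

1 rows:
Carol, 100000


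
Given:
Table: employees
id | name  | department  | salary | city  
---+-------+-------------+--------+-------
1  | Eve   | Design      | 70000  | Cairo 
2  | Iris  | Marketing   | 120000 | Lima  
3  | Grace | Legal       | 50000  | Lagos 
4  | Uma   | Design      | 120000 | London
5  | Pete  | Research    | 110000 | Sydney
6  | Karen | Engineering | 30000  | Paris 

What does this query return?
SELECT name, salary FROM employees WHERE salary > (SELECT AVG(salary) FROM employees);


Subquery: AVG(salary) = 83333.33
Filtering: salary > 83333.33
  Iris (120000) -> MATCH
  Uma (120000) -> MATCH
  Pete (110000) -> MATCH


3 rows:
Iris, 120000
Uma, 120000
Pete, 110000
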